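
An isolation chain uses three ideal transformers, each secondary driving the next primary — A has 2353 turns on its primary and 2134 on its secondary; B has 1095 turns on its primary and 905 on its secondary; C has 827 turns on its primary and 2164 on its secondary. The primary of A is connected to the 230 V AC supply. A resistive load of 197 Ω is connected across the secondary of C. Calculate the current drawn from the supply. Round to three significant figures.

After A: V = 230.00 × 2134/2353 = 208.59 V.
After B: V = 208.59 × 905/1095 = 172.40 V.
After C: V = 172.40 × 2164/827 = 451.11 V.
I_load = 451.11/197 = 2.2899 A, so P_out = 451.11 × 2.2899 = 1033.0 W.
All ideal ⇒ P_in = P_out, so I_supply = 1033.0/230 = 4.49 A.

I_supply ≈ 4.49 A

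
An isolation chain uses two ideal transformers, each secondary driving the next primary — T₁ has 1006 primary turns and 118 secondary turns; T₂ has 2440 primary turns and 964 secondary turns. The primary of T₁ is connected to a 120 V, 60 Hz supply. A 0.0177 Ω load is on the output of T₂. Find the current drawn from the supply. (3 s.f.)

I_supply ≈ 14.6 A

After T₁: V = 120.00 × 118/1006 = 14.076 V.
After T₂: V = 14.076 × 964/2440 = 5.5610 V.
I_load = 5.5610/0.0177 = 314.18 A, so P_out = 5.5610 × 314.18 = 1747.2 W.
All ideal ⇒ P_in = P_out, so I_supply = 1747.2/120 = 14.6 A.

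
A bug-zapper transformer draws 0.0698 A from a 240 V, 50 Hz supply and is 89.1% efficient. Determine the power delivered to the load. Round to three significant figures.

P_in = V_in I_in = 240 × 0.0698 = 16.752 W.
P_out = η P_in = 0.891 × 16.752 = 14.9 W.

P_out ≈ 14.9 W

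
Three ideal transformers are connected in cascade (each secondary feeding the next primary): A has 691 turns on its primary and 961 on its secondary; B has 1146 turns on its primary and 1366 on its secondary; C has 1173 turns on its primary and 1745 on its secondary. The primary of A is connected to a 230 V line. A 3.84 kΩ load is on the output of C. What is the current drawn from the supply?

After A: V = 230.00 × 961/691 = 319.87 V.
After B: V = 319.87 × 1366/1146 = 381.28 V.
After C: V = 381.28 × 1745/1173 = 567.20 V.
I_load = 567.20/3840 = 0.14771 A, so P_out = 567.20 × 0.14771 = 83.780 W.
All ideal ⇒ P_in = P_out, so I_supply = 83.780/230 = 0.364 A.

I_supply ≈ 0.364 A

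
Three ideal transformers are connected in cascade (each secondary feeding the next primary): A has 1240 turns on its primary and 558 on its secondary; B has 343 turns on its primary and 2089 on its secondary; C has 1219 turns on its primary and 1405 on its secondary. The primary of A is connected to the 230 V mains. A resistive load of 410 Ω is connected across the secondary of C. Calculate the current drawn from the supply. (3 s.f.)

Secondary of A: V = 230.00 × 558/1240 = 103.50 V.
Secondary of B: V = 103.50 × 2089/343 = 630.35 V.
Secondary of C: V = 630.35 × 1405/1219 = 726.54 V.
I_load = 726.54/410 = 1.7720 A, so P_out = 726.54 × 1.7720 = 1287.5 W.
All ideal ⇒ P_in = P_out, so I_supply = 1287.5/230 = 5.60 A.

I_supply ≈ 5.60 A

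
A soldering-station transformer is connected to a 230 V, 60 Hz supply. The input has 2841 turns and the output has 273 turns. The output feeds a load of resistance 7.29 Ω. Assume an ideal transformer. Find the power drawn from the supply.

P ≈ 67.0 W

V_out = V_in × N_out/N_in = 230 × 273/2841 = 22.101 V.
I_out = V_out/R = 22.101/7.29 = 3.0317 A.
I_in = I_out × N_out/N_in = 3.0317 × 273/2841 = 0.29133 A.
P = V_in I_in = 230 × 0.29133 = 67.0 W.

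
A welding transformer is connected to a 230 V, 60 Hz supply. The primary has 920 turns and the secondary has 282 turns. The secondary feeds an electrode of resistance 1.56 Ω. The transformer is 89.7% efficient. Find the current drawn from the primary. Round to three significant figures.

I_p ≈ 15.4 A

V_s = 230 × 282/920 = 70.500 V.
I_s = V_s/R = 70.500/1.56 = 45.192 A.
P_out = V_s I_s = 70.500 × 45.192 = 3186.1 W.
P_in = P_out/η = 3186.1/0.897 = 3551.9 W.
I_p = P_in/V_p = 3551.9/230 = 15.4 A.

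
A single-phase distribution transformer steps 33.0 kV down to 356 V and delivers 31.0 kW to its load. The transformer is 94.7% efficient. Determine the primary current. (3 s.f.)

P_in = P_out/η = 31000/0.947 = 32735 W.
I_p = P_in/V_p = 32735/33000 = 0.992 A.

I_p ≈ 0.992 A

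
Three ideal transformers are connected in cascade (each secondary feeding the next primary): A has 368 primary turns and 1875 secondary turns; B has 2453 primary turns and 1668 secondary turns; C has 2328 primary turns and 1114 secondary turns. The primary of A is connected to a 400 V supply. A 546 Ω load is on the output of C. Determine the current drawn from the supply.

Secondary of A: V = 400.00 × 1875/368 = 2038.0 V.
Secondary of B: V = 2038.0 × 1668/2453 = 1385.8 V.
Secondary of C: V = 1385.8 × 1114/2328 = 663.15 V.
I_load = 663.15/546 = 1.2146 A, so P_out = 663.15 × 1.2146 = 805.44 W.
All ideal ⇒ P_in = P_out, so I_supply = 805.44/400 = 2.01 A.

I_supply ≈ 2.01 A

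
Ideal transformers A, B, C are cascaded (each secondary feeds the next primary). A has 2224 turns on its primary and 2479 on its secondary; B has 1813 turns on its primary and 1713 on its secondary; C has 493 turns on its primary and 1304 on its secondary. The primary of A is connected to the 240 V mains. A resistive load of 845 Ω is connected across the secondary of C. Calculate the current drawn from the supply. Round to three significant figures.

Secondary of A: V = 240.00 × 2479/2224 = 267.52 V.
Secondary of B: V = 267.52 × 1713/1813 = 252.76 V.
Secondary of C: V = 252.76 × 1304/493 = 668.56 V.
I_load = 668.56/845 = 0.79120 A, so P_out = 668.56 × 0.79120 = 528.97 W.
All ideal ⇒ P_in = P_out, so I_supply = 528.97/240 = 2.20 A.

I_supply ≈ 2.20 A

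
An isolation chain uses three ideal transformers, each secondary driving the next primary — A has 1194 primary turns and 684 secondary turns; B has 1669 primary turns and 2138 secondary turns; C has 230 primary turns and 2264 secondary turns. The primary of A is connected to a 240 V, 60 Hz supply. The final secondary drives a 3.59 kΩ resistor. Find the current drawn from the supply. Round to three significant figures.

After A: V = 240.00 × 684/1194 = 137.49 V.
After B: V = 137.49 × 2138/1669 = 176.12 V.
After C: V = 176.12 × 2264/230 = 1733.7 V.
I_load = 1733.7/3590 = 0.48291 A, so P_out = 1733.7 × 0.48291 = 837.20 W.
All ideal ⇒ P_in = P_out, so I_supply = 837.20/240 = 3.49 A.

I_supply ≈ 3.49 A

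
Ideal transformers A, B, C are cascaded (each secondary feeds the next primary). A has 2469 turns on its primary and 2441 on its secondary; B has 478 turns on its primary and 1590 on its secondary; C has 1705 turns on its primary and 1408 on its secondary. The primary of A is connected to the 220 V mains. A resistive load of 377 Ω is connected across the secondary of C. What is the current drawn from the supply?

I_supply ≈ 4.30 A

Secondary of A: V = 220.00 × 2441/2469 = 217.51 V.
Secondary of B: V = 217.51 × 1590/478 = 723.50 V.
Secondary of C: V = 723.50 × 1408/1705 = 597.47 V.
I_load = 597.47/377 = 1.5848 A, so P_out = 597.47 × 1.5848 = 946.87 W.
All ideal ⇒ P_in = P_out, so I_supply = 946.87/220 = 4.30 A.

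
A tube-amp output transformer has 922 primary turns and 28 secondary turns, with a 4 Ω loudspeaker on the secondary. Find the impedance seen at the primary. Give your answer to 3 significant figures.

Z_p = (N_p/N_s)² × Z_s = (922/28)² × 4 = 4340 Ω.

Z_p ≈ 4340 Ω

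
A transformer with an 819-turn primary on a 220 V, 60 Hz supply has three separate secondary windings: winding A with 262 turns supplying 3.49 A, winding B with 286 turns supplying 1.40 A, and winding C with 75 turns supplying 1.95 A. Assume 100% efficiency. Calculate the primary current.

V_A = 220 × 262/819 = 70.379 V; V_B = 220 × 286/819 = 76.825 V; V_C = 220 × 75/819 = 20.147 V.
P_out = V_A I_A + V_B I_B + V_C I_C = 70.379×3.49 + 76.825×1.40 + 20.147×1.95 = 245.62 + 107.56 + 39.286 = 392.46 W.
Ideal ⇒ P_in = P_out, so I_p = P_out/V_p = 392.46/220 = 1.78 A.

I_p ≈ 1.78 A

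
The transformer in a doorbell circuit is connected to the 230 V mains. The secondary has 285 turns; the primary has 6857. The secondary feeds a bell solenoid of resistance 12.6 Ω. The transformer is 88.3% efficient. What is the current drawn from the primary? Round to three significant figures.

V_s = 230 × 285/6857 = 9.5596 V.
I_s = V_s/R = 9.5596/12.6 = 0.75870 A.
P_out = V_s I_s = 9.5596 × 0.75870 = 7.2528 W.
P_in = P_out/η = 7.2528/0.883 = 8.2138 W.
I_p = P_in/V_p = 8.2138/230 = 0.0357 A.

I_p ≈ 0.0357 A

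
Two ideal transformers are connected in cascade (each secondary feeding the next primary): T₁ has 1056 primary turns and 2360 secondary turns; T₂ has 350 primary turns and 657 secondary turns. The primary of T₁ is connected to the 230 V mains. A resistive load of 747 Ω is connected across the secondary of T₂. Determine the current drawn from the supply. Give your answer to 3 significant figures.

After T₁: V = 230.00 × 2360/1056 = 514.02 V.
After T₂: V = 514.02 × 657/350 = 964.88 V.
I_load = 964.88/747 = 1.2917 A, so P_out = 964.88 × 1.2917 = 1246.3 W.
All ideal ⇒ P_in = P_out, so I_supply = 1246.3/230 = 5.42 A.

I_supply ≈ 5.42 A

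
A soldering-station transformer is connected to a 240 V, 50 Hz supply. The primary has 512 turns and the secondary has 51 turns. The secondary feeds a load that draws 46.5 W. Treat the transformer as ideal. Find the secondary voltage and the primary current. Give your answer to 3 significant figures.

V_s ≈ 23.9 V, I_p ≈ 0.194 A

V_s = V_p × N_s/N_p = 240 × 51/512 = 23.906 V.
I_s = P/V_s = 46.5/23.906 = 1.9451 A.
I_p = I_s × N_s/N_p = 1.9451 × 51/512 = 0.194 A.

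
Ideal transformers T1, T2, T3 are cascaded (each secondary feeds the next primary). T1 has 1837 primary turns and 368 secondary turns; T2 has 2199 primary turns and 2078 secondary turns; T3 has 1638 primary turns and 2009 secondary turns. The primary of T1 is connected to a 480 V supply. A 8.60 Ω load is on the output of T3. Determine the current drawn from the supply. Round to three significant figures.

Secondary of T1: V = 480.00 × 368/1837 = 96.157 V.
Secondary of T2: V = 96.157 × 2078/2199 = 90.866 V.
Secondary of T3: V = 90.866 × 2009/1638 = 111.45 V.
I_load = 111.45/8.60 = 12.959 A, so P_out = 111.45 × 12.959 = 1444.2 W.
All ideal ⇒ P_in = P_out, so I_supply = 1444.2/480 = 3.01 A.

I_supply ≈ 3.01 A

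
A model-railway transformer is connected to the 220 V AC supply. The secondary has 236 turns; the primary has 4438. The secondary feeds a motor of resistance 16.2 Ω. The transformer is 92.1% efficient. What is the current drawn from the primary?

I_p ≈ 0.0417 A

V_s = 220 × 236/4438 = 11.699 V.
I_s = V_s/R = 11.699/16.2 = 0.72216 A.
P_out = V_s I_s = 11.699 × 0.72216 = 8.4485 W.
P_in = P_out/η = 8.4485/0.921 = 9.1732 W.
I_p = P_in/V_p = 9.1732/220 = 0.0417 A.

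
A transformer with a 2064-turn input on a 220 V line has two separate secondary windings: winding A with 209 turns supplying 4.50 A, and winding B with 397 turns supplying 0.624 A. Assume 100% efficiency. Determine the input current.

V_A = 220 × 209/2064 = 22.277 V; V_B = 220 × 397/2064 = 42.316 V.
P_out = V_A I_A + V_B I_B = 22.277×4.50 + 42.316×0.624 = 100.25 + 26.405 = 126.65 W.
Ideal ⇒ P_in = P_out, so I_in = P_out/V_in = 126.65/220 = 0.576 A.

I_in ≈ 0.576 A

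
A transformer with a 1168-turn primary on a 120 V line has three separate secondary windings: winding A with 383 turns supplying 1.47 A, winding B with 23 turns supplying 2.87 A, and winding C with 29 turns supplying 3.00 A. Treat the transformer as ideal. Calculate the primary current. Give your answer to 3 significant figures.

I_p ≈ 0.613 A

V_A = 120 × 383/1168 = 39.349 V; V_B = 120 × 23/1168 = 2.3630 V; V_C = 120 × 29/1168 = 2.9795 V.
P_out = V_A I_A + V_B I_B + V_C I_C = 39.349×1.47 + 2.3630×2.87 + 2.9795×3.00 = 57.843 + 6.7818 + 8.9384 = 73.564 W.
Ideal ⇒ P_in = P_out, so I_p = P_out/V_p = 73.564/120 = 0.613 A.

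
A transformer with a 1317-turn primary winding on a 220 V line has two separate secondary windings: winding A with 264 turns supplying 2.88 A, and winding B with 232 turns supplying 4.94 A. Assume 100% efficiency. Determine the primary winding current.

V_A = 220 × 264/1317 = 44.100 V; V_B = 220 × 232/1317 = 38.755 V.
P_out = V_A I_A + V_B I_B = 44.100×2.88 + 38.755×4.94 = 127.01 + 191.45 = 318.46 W.
Ideal ⇒ P_in = P_out, so I_p = P_out/V_p = 318.46/220 = 1.45 A.

I_p ≈ 1.45 A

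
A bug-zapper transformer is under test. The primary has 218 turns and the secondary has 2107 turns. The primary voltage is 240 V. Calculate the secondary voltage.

V_s/V_p = N_s/N_p, so V_s = 240 × 2107/218 = 2320 V.

V_s ≈ 2320 V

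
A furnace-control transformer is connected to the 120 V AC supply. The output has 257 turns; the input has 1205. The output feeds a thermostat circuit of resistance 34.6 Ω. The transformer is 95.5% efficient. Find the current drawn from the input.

I_in ≈ 0.165 A

V_out = 120 × 257/1205 = 25.593 V.
I_out = V_out/R = 25.593/34.6 = 0.73969 A.
P_out = V_out I_out = 25.593 × 0.73969 = 18.931 W.
P_in = P_out/η = 18.931/0.955 = 19.823 W.
I_in = P_in/V_in = 19.823/120 = 0.165 A.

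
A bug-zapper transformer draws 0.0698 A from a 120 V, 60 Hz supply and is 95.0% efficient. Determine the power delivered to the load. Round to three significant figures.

P_in = V_in I_in = 120 × 0.0698 = 8.3760 W.
P_out = η P_in = 0.950 × 8.3760 = 7.96 W.

P_out ≈ 7.96 W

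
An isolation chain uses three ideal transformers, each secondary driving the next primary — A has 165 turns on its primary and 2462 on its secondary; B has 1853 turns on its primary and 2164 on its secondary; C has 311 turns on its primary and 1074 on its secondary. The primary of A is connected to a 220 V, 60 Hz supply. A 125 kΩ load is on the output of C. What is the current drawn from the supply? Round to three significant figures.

Secondary of A: V = 220.00 × 2462/165 = 3282.7 V.
Secondary of B: V = 3282.7 × 2164/1853 = 3833.6 V.
Secondary of C: V = 3833.6 × 1074/311 = 13239 V.
I_load = 13239/125000 = 0.10591 A, so P_out = 13239 × 0.10591 = 1402.2 W.
All ideal ⇒ P_in = P_out, so I_supply = 1402.2/220 = 6.37 A.

I_supply ≈ 6.37 A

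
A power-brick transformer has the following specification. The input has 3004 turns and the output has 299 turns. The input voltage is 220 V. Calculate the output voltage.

V_out ≈ 21.9 V

V_out/V_in = N_out/N_in, so V_out = 220 × 299/3004 = 21.9 V.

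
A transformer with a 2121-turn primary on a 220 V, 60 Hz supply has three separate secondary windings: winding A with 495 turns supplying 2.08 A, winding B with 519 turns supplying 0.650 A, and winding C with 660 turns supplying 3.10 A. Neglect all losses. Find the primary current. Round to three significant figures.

V_A = 220 × 495/2121 = 51.344 V; V_B = 220 × 519/2121 = 53.833 V; V_C = 220 × 660/2121 = 68.458 V.
P_out = V_A I_A + V_B I_B + V_C I_C = 51.344×2.08 + 53.833×0.650 + 68.458×3.10 = 106.79 + 34.992 + 212.22 = 354.01 W.
Ideal ⇒ P_in = P_out, so I_p = P_out/V_p = 354.01/220 = 1.61 A.

I_p ≈ 1.61 A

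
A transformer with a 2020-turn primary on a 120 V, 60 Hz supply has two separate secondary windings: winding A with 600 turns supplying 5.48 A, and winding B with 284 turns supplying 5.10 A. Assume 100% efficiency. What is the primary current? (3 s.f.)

V_A = 120 × 600/2020 = 35.644 V; V_B = 120 × 284/2020 = 16.871 V.
P_out = V_A I_A + V_B I_B = 35.644×5.48 + 16.871×5.10 = 195.33 + 86.044 = 281.37 W.
Ideal ⇒ P_in = P_out, so I_p = P_out/V_p = 281.37/120 = 2.34 A.

I_p ≈ 2.34 A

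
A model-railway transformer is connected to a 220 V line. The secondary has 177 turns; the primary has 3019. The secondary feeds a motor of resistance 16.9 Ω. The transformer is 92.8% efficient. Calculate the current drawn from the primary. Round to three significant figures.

V_s = 220 × 177/3019 = 12.898 V.
I_s = V_s/R = 12.898/16.9 = 0.76321 A.
P_out = V_s I_s = 12.898 × 0.76321 = 9.8442 W.
P_in = P_out/η = 9.8442/0.928 = 10.608 W.
I_p = P_in/V_p = 10.608/220 = 0.0482 A.

I_p ≈ 0.0482 A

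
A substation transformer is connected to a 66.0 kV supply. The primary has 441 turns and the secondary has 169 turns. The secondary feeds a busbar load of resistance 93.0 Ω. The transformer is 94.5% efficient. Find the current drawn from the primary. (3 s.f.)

I_p ≈ 110 A

V_s = 66000 × 169/441 = 25293 V.
I_s = V_s/R = 25293/93.0 = 271.96 A.
P_out = V_s I_s = 25293 × 271.96 = 6.8786×10^6 W.
P_in = P_out/η = 6.8786×10^6/0.945 = 7.2790×10^6 W.
I_p = P_in/V_p = 7.2790×10^6/66000 = 110 A.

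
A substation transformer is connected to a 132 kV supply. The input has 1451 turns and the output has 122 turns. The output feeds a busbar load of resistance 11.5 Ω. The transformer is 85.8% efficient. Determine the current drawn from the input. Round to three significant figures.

I_in ≈ 94.6 A

V_out = 132000 × 122/1451 = 11099 V.
I_out = V_out/R = 11099/11.5 = 965.09 A.
P_out = V_out I_out = 11099 × 965.09 = 1.0711×10^7 W.
P_in = P_out/η = 1.0711×10^7/0.858 = 1.2484×10^7 W.
I_in = P_in/V_in = 1.2484×10^7/132000 = 94.6 A.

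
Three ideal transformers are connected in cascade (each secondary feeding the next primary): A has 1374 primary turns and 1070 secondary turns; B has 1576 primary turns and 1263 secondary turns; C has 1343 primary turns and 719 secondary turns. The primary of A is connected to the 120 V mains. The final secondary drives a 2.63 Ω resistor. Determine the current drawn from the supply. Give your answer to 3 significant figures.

After A: V = 120.00 × 1070/1374 = 93.450 V.
After B: V = 93.450 × 1263/1576 = 74.890 V.
After C: V = 74.890 × 719/1343 = 40.094 V.
I_load = 40.094/2.63 = 15.245 A, so P_out = 40.094 × 15.245 = 611.22 W.
All ideal ⇒ P_in = P_out, so I_supply = 611.22/120 = 5.09 A.

I_supply ≈ 5.09 A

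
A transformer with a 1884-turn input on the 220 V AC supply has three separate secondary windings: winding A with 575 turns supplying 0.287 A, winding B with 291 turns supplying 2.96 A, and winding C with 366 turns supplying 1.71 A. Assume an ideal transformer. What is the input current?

I_in ≈ 0.877 A

V_A = 220 × 575/1884 = 67.144 V; V_B = 220 × 291/1884 = 33.981 V; V_C = 220 × 366/1884 = 42.739 V.
P_out = V_A I_A + V_B I_B + V_C I_C = 67.144×0.287 + 33.981×2.96 + 42.739×1.71 = 19.270 + 100.58 + 73.083 = 192.94 W.
Ideal ⇒ P_in = P_out, so I_in = P_out/V_in = 192.94/220 = 0.877 A.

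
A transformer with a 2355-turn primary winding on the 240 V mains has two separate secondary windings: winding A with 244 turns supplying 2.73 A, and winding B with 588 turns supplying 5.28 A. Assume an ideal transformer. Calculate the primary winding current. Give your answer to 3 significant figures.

I_p ≈ 1.60 A

V_A = 240 × 244/2355 = 24.866 V; V_B = 240 × 588/2355 = 59.924 V.
P_out = V_A I_A + V_B I_B = 24.866×2.73 + 59.924×5.28 = 67.885 + 316.40 = 384.28 W.
Ideal ⇒ P_in = P_out, so I_p = P_out/V_p = 384.28/240 = 1.60 A.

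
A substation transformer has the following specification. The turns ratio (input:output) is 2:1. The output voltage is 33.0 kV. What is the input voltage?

V_in ≈ 66000 V

V_in/V_out = N_in/N_out, so V_in = 33000 × 2/1 = 66000 V.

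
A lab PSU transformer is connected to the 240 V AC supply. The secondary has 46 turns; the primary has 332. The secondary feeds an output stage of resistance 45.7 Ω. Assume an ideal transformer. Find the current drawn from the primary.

V_s = V_p × N_s/N_p = 240 × 46/332 = 33.253 V.
I_s = V_s/R = 33.253/45.7 = 0.72764 A.
For an ideal transformer I_p N_p = I_s N_s, so I_p = 0.72764 × 46/332 = 0.101 A.

I_p ≈ 0.101 A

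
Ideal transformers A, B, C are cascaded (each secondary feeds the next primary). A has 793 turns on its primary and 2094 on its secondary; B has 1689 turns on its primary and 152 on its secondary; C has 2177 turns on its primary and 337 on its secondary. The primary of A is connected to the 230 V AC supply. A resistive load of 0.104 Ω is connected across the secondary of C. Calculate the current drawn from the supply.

Secondary of A: V = 230.00 × 2094/793 = 607.34 V.
Secondary of B: V = 607.34 × 152/1689 = 54.657 V.
Secondary of C: V = 54.657 × 337/2177 = 8.4609 V.
I_load = 8.4609/0.104 = 81.355 A, so P_out = 8.4609 × 81.355 = 688.34 W.
All ideal ⇒ P_in = P_out, so I_supply = 688.34/230 = 2.99 A.

I_supply ≈ 2.99 A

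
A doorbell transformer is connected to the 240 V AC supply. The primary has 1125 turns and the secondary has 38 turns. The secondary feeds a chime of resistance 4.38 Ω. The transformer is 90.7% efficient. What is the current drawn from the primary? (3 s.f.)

I_p ≈ 0.0689 A

V_s = 240 × 38/1125 = 8.1067 V.
I_s = V_s/R = 8.1067/4.38 = 1.8508 A.
P_out = V_s I_s = 8.1067 × 1.8508 = 15.004 W.
P_in = P_out/η = 15.004/0.907 = 16.543 W.
I_p = P_in/V_p = 16.543/240 = 0.0689 A.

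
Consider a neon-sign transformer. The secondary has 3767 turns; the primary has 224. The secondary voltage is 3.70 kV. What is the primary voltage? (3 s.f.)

V_p ≈ 220 V

V_p/V_s = N_p/N_s, so V_p = 3700 × 224/3767 = 220 V.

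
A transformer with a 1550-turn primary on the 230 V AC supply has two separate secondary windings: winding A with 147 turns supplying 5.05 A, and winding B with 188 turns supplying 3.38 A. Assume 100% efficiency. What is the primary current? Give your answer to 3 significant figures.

V_A = 230 × 147/1550 = 21.813 V; V_B = 230 × 188/1550 = 27.897 V.
P_out = V_A I_A + V_B I_B = 21.813×5.05 + 27.897×3.38 = 110.16 + 94.291 = 204.45 W.
Ideal ⇒ P_in = P_out, so I_p = P_out/V_p = 204.45/230 = 0.889 A.

I_p ≈ 0.889 A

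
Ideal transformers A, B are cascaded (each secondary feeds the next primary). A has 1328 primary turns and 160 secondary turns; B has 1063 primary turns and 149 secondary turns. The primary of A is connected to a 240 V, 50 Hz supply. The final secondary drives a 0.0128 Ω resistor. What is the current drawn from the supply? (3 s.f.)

Secondary of A: V = 240.00 × 160/1328 = 28.916 V.
Secondary of B: V = 28.916 × 149/1063 = 4.0531 V.
I_load = 4.0531/0.0128 = 316.65 A, so P_out = 4.0531 × 316.65 = 1283.4 W.
All ideal ⇒ P_in = P_out, so I_supply = 1283.4/240 = 5.35 A.

I_supply ≈ 5.35 A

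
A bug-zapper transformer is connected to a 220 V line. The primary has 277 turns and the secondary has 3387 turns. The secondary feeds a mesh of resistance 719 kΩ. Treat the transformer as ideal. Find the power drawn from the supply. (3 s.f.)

P ≈ 10.1 W

V_s = V_p × N_s/N_p = 220 × 3387/277 = 2690.0 V.
I_s = V_s/R = 2690.0/719000 = 0.0037414 A.
I_p = I_s × N_s/N_p = 0.0037414 × 3387/277 = 0.045747 A.
P = V_p I_p = 220 × 0.045747 = 10.1 W.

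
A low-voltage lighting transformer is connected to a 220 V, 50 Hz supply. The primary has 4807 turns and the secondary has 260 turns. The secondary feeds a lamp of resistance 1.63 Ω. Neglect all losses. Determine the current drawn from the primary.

V_s = V_p × N_s/N_p = 220 × 260/4807 = 11.899 V.
I_s = V_s/R = 11.899/1.63 = 7.3002 A.
For an ideal transformer I_p N_p = I_s N_s, so I_p = 7.3002 × 260/4807 = 0.395 A.

I_p ≈ 0.395 A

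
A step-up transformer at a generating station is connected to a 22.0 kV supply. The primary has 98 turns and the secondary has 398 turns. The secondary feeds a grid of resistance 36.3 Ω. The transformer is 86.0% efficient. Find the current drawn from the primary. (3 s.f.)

V_s = 22000 × 398/98 = 89347 V.
I_s = V_s/R = 89347/36.3 = 2461.3 A.
P_out = V_s I_s = 89347 × 2461.3 = 2.1991×10^8 W.
P_in = P_out/η = 2.1991×10^8/0.860 = 2.5571×10^8 W.
I_p = P_in/V_p = 2.5571×10^8/22000 = 11600 A.

I_p ≈ 11600 A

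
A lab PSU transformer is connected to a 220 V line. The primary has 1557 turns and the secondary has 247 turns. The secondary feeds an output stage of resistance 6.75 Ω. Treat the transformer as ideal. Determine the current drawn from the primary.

I_p ≈ 0.820 A

V_s = V_p × N_s/N_p = 220 × 247/1557 = 34.900 V.
I_s = V_s/R = 34.900/6.75 = 5.1704 A.
For an ideal transformer I_p N_p = I_s N_s, so I_p = 5.1704 × 247/1557 = 0.820 A.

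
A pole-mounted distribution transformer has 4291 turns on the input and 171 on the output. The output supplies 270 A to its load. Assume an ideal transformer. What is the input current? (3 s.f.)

For an ideal transformer I_in/I_out = N_out/N_in, so I_in = 270 × 171/4291 = 10.8 A.

I_in ≈ 10.8 A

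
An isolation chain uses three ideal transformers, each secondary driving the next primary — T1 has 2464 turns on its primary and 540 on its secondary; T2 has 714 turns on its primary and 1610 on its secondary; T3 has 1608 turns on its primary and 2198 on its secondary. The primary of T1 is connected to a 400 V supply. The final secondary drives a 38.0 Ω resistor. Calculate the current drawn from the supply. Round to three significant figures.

I_supply ≈ 4.80 A

After T1: V = 400.00 × 540/2464 = 87.662 V.
After T2: V = 87.662 × 1610/714 = 197.67 V.
After T3: V = 197.67 × 2198/1608 = 270.20 V.
I_load = 270.20/38.0 = 7.1105 A, so P_out = 270.20 × 7.1105 = 1921.2 W.
All ideal ⇒ P_in = P_out, so I_supply = 1921.2/400 = 4.80 A.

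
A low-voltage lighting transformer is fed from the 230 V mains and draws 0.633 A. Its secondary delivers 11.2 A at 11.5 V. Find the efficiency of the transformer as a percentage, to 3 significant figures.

P_in = 230 × 0.633 = 145.590 W.
P_out = 11.5 × 11.2 = 128.800 W.
η = P_out/P_in = 128.800/145.590 = 0.885.

η ≈ 88.5%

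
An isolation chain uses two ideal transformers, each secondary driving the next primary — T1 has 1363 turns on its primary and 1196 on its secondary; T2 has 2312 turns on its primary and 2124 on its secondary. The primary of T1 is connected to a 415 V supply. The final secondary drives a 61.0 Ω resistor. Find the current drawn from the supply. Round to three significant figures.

After T1: V = 415.00 × 1196/1363 = 364.15 V.
After T2: V = 364.15 × 2124/2312 = 334.54 V.
I_load = 334.54/61.0 = 5.4843 A, so P_out = 334.54 × 5.4843 = 1834.7 W.
All ideal ⇒ P_in = P_out, so I_supply = 1834.7/415 = 4.42 A.

I_supply ≈ 4.42 A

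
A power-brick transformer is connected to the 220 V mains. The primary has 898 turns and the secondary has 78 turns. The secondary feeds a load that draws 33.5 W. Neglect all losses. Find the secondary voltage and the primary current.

V_s = V_p × N_s/N_p = 220 × 78/898 = 19.109 V.
I_s = P/V_s = 33.5/19.109 = 1.7531 A.
I_p = I_s × N_s/N_p = 1.7531 × 78/898 = 0.152 A.

V_s ≈ 19.1 V, I_p ≈ 0.152 A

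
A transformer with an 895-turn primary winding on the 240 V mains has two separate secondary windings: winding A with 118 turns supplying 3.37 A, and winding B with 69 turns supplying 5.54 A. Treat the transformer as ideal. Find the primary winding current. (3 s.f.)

I_p ≈ 0.871 A

V_A = 240 × 118/895 = 31.642 V; V_B = 240 × 69/895 = 18.503 V.
P_out = V_A I_A + V_B I_B = 31.642×3.37 + 18.503×5.54 = 106.64 + 102.51 = 209.14 W.
Ideal ⇒ P_in = P_out, so I_p = P_out/V_p = 209.14/240 = 0.871 A.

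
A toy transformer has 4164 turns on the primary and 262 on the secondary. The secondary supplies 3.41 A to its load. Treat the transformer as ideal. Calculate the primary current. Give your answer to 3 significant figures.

For an ideal transformer I_p/I_s = N_s/N_p, so I_p = 3.41 × 262/4164 = 0.215 A.

I_p ≈ 0.215 A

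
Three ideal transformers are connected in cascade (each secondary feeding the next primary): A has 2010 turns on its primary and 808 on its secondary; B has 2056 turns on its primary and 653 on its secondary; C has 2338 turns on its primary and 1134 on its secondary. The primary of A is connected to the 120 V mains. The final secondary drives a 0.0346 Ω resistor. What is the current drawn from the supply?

I_supply ≈ 13.3 A

After A: V = 120.00 × 808/2010 = 48.239 V.
After B: V = 48.239 × 653/2056 = 15.321 V.
After C: V = 15.321 × 1134/2338 = 7.4311 V.
I_load = 7.4311/0.0346 = 214.77 A, so P_out = 7.4311 × 214.77 = 1596.0 W.
All ideal ⇒ P_in = P_out, so I_supply = 1596.0/120 = 13.3 A.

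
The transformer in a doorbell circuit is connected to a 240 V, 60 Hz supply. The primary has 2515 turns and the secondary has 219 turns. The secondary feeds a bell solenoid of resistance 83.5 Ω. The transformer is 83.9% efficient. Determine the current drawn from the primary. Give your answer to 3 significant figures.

I_p ≈ 0.0260 A

V_s = 240 × 219/2515 = 20.899 V.
I_s = V_s/R = 20.899/83.5 = 0.25028 A.
P_out = V_s I_s = 20.899 × 0.25028 = 5.2306 W.
P_in = P_out/η = 5.2306/0.839 = 6.2343 W.
I_p = P_in/V_p = 6.2343/240 = 0.0260 A.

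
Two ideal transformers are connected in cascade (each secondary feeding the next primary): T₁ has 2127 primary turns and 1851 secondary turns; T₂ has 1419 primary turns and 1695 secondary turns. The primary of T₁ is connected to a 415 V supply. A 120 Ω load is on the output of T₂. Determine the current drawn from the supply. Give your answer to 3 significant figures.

I_supply ≈ 3.74 A

Secondary of T₁: V = 415.00 × 1851/2127 = 361.15 V.
Secondary of T₂: V = 361.15 × 1695/1419 = 431.39 V.
I_load = 431.39/120 = 3.5950 A, so P_out = 431.39 × 3.5950 = 1550.8 W.
All ideal ⇒ P_in = P_out, so I_supply = 1550.8/415 = 3.74 A.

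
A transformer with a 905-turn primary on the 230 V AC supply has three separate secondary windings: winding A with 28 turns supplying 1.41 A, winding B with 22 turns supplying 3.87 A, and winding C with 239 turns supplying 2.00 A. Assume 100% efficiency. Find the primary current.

I_p ≈ 0.666 A

V_A = 230 × 28/905 = 7.1160 V; V_B = 230 × 22/905 = 5.5912 V; V_C = 230 × 239/905 = 60.740 V.
P_out = V_A I_A + V_B I_B + V_C I_C = 7.1160×1.41 + 5.5912×3.87 + 60.740×2.00 = 10.034 + 21.638 + 121.48 = 153.15 W.
Ideal ⇒ P_in = P_out, so I_p = P_out/V_p = 153.15/230 = 0.666 A.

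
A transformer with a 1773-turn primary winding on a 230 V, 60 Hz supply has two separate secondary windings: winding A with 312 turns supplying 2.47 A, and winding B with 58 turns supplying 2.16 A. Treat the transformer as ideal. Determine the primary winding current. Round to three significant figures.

V_A = 230 × 312/1773 = 40.474 V; V_B = 230 × 58/1773 = 7.5240 V.
P_out = V_A I_A + V_B I_B = 40.474×2.47 + 7.5240×2.16 = 99.970 + 16.252 = 116.22 W.
Ideal ⇒ P_in = P_out, so I_p = P_out/V_p = 116.22/230 = 0.505 A.

I_p ≈ 0.505 A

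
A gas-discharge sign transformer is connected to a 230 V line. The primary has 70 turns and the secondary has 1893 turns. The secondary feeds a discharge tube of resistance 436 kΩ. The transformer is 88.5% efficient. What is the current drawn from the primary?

I_p ≈ 0.436 A

V_s = 230 × 1893/70 = 6219.9 V.
I_s = V_s/R = 6219.9/436000 = 0.014266 A.
P_out = V_s I_s = 6219.9 × 0.014266 = 88.731 W.
P_in = P_out/η = 88.731/0.885 = 100.26 W.
I_p = P_in/V_p = 100.26/230 = 0.436 A.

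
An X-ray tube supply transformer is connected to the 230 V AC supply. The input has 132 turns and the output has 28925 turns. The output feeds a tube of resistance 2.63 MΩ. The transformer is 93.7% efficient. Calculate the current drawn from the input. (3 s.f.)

I_in ≈ 4.48 A

V_out = 230 × 28925/132 = 50400 V.
I_out = V_out/R = 50400/(2.63×10^6) = 0.019163 A.
P_out = V_out I_out = 50400 × 0.019163 = 965.83 W.
P_in = P_out/η = 965.83/0.937 = 1030.8 W.
I_in = P_in/V_in = 1030.8/230 = 4.48 A.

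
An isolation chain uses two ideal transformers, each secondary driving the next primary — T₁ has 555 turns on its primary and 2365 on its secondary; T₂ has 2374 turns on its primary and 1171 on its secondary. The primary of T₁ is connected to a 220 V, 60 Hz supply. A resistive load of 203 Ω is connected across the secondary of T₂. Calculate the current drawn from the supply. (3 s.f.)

After T₁: V = 220.00 × 2365/555 = 937.48 V.
After T₂: V = 937.48 × 1171/2374 = 462.42 V.
I_load = 462.42/203 = 2.2779 A, so P_out = 462.42 × 2.2779 = 1053.4 W.
All ideal ⇒ P_in = P_out, so I_supply = 1053.4/220 = 4.79 A.

I_supply ≈ 4.79 A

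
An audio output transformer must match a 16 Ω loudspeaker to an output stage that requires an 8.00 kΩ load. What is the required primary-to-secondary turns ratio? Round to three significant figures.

N_p/N_s ≈ 22.4

Z_p/Z_s = (N_p/N_s)², so N_p/N_s = √(8000/16) = √500 = 22.4.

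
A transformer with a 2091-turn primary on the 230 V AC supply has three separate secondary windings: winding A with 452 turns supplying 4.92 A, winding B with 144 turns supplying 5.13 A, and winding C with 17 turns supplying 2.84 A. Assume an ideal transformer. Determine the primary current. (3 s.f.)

V_A = 230 × 452/2091 = 49.718 V; V_B = 230 × 144/2091 = 15.839 V; V_C = 230 × 17/2091 = 1.8699 V.
P_out = V_A I_A + V_B I_B + V_C I_C = 49.718×4.92 + 15.839×5.13 + 1.8699×2.84 = 244.61 + 81.256 + 5.3106 = 331.18 W.
Ideal ⇒ P_in = P_out, so I_p = P_out/V_p = 331.18/230 = 1.44 A.

I_p ≈ 1.44 A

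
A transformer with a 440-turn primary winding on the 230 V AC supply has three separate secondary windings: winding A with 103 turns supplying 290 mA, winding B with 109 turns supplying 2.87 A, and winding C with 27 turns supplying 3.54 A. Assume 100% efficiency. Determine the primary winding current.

V_A = 230 × 103/440 = 53.841 V; V_B = 230 × 109/440 = 56.977 V; V_C = 230 × 27/440 = 14.114 V.
P_out = V_A I_A + V_B I_B + V_C I_C = 53.841×0.290 + 56.977×2.87 + 14.114×3.54 = 15.614 + 163.52 + 49.962 = 229.10 W.
Ideal ⇒ P_in = P_out, so I_p = P_out/V_p = 229.10/230 = 0.996 A.

I_p ≈ 0.996 A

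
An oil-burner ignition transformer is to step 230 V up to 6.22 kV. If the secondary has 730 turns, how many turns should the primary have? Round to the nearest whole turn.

N_p/N_s = V_p/V_s, so N_p = 730 × 230/6220 = 27.0 ≈ 27 turns.

N_p = 27 turns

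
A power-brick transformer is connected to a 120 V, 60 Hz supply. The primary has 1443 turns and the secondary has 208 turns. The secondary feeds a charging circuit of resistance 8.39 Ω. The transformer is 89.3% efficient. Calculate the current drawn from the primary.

I_p ≈ 0.333 A

V_s = 120 × 208/1443 = 17.297 V.
I_s = V_s/R = 17.297/8.39 = 2.0617 A.
P_out = V_s I_s = 17.297 × 2.0617 = 35.661 W.
P_in = P_out/η = 35.661/0.893 = 39.934 W.
I_p = P_in/V_p = 39.934/120 = 0.333 A.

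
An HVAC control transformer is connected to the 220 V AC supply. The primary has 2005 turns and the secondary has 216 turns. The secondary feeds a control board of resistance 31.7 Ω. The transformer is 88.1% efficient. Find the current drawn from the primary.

V_s = 220 × 216/2005 = 23.701 V.
I_s = V_s/R = 23.701/31.7 = 0.74766 A.
P_out = V_s I_s = 23.701 × 0.74766 = 17.720 W.
P_in = P_out/η = 17.720/0.881 = 20.114 W.
I_p = P_in/V_p = 20.114/220 = 0.0914 A.

I_p ≈ 0.0914 A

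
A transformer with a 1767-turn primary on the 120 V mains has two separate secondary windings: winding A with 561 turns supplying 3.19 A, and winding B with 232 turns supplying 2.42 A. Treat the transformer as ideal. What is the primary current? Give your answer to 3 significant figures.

I_p ≈ 1.33 A

V_A = 120 × 561/1767 = 38.098 V; V_B = 120 × 232/1767 = 15.756 V.
P_out = V_A I_A + V_B I_B = 38.098×3.19 + 15.756×2.42 = 121.53 + 38.128 = 159.66 W.
Ideal ⇒ P_in = P_out, so I_p = P_out/V_p = 159.66/120 = 1.33 A.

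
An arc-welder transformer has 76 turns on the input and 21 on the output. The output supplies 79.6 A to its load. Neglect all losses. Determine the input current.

For an ideal transformer I_in/I_out = N_out/N_in, so I_in = 79.6 × 21/76 = 22.0 A.

I_in ≈ 22.0 A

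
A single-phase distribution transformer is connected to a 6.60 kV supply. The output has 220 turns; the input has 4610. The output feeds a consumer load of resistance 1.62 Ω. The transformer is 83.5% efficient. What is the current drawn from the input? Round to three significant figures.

I_in ≈ 11.1 A

V_out = 6600 × 220/4610 = 314.97 V.
I_out = V_out/R = 314.97/1.62 = 194.42 A.
P_out = V_out I_out = 314.97 × 194.42 = 61237 W.
P_in = P_out/η = 61237/0.835 = 73338 W.
I_in = P_in/V_in = 73338/6600 = 11.1 A.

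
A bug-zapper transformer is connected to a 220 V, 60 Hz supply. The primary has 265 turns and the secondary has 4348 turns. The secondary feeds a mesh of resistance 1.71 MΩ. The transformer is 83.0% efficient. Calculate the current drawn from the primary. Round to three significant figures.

I_p ≈ 0.0417 A

V_s = 220 × 4348/265 = 3609.7 V.
I_s = V_s/R = 3609.7/(1.71×10^6) = 0.0021109 A.
P_out = V_s I_s = 3609.7 × 0.0021109 = 7.6197 W.
P_in = P_out/η = 7.6197/0.830 = 9.1803 W.
I_p = P_in/V_p = 9.1803/220 = 0.0417 A.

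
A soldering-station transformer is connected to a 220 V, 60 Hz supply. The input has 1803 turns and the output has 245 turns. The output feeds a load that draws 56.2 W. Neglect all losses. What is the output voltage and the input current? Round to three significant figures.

V_out ≈ 29.9 V, I_in ≈ 0.255 A

V_out = V_in × N_out/N_in = 220 × 245/1803 = 29.895 V.
I_out = P/V_out = 56.2/29.895 = 1.8799 A.
I_in = I_out × N_out/N_in = 1.8799 × 245/1803 = 0.255 A.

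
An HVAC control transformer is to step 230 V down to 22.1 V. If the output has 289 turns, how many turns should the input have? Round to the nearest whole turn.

N_in = 3008 turns

N_in/N_out = V_in/V_out, so N_in = 289 × 230/22.1 = 3007.7 ≈ 3008 turns.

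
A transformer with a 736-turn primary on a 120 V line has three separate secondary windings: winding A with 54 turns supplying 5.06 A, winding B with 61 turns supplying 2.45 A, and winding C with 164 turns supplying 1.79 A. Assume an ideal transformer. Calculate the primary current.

V_A = 120 × 54/736 = 8.8043 V; V_B = 120 × 61/736 = 9.9457 V; V_C = 120 × 164/736 = 26.739 V.
P_out = V_A I_A + V_B I_B + V_C I_C = 8.8043×5.06 + 9.9457×2.45 + 26.739×1.79 = 44.550 + 24.367 + 47.863 = 116.78 W.
Ideal ⇒ P_in = P_out, so I_p = P_out/V_p = 116.78/120 = 0.973 A.

I_p ≈ 0.973 A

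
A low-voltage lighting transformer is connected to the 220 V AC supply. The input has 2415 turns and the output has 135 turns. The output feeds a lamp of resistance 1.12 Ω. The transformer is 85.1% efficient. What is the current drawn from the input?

I_in ≈ 0.721 A

V_out = 220 × 135/2415 = 12.298 V.
I_out = V_out/R = 12.298/1.12 = 10.980 A.
P_out = V_out I_out = 12.298 × 10.980 = 135.04 W.
P_in = P_out/η = 135.04/0.851 = 158.68 W.
I_in = P_in/V_in = 158.68/220 = 0.721 A.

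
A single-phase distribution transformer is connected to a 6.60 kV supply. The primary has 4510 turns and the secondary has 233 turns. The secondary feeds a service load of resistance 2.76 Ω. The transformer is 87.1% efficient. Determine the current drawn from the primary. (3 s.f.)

I_p ≈ 7.33 A

V_s = 6600 × 233/4510 = 340.98 V.
I_s = V_s/R = 340.98/2.76 = 123.54 A.
P_out = V_s I_s = 340.98 × 123.54 = 42125 W.
P_in = P_out/η = 42125/0.871 = 48364 W.
I_p = P_in/V_p = 48364/6600 = 7.33 A.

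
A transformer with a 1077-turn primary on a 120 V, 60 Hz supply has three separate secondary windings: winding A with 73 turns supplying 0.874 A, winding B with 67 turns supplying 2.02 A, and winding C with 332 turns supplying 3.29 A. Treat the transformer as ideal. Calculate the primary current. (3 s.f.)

V_A = 120 × 73/1077 = 8.1337 V; V_B = 120 × 67/1077 = 7.4652 V; V_C = 120 × 332/1077 = 36.992 V.
P_out = V_A I_A + V_B I_B + V_C I_C = 8.1337×0.874 + 7.4652×2.02 + 36.992×3.29 = 7.1089 + 15.080 + 121.70 = 143.89 W.
Ideal ⇒ P_in = P_out, so I_p = P_out/V_p = 143.89/120 = 1.20 A.

I_p ≈ 1.20 A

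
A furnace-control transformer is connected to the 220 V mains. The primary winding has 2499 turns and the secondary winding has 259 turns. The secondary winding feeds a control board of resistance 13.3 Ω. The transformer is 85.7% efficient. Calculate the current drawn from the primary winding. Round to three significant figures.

V_s = 220 × 259/2499 = 22.801 V.
I_s = V_s/R = 22.801/13.3 = 1.7144 A.
P_out = V_s I_s = 22.801 × 1.7144 = 39.090 W.
P_in = P_out/η = 39.090/0.857 = 45.612 W.
I_p = P_in/V_p = 45.612/220 = 0.207 A.

I_p ≈ 0.207 A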